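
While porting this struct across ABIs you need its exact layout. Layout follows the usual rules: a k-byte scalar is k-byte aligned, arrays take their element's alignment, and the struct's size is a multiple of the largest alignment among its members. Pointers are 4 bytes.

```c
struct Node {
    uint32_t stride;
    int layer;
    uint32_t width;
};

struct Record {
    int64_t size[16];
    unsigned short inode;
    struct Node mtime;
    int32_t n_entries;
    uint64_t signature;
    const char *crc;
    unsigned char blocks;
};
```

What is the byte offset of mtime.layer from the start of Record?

Node: @0: stride [4B, align 4] → 4; @4: layer [4B, align 4] → 8; @8: width [4B, align 4] → 12; size 12, align 4
@0: size [128B, align 8] → 128
@128: inode [2B, align 2] → 130
+2 pad (align 4)
@132: mtime [12B, align 4] → 144
within Node: layer at 4
132 + 4 = 136

136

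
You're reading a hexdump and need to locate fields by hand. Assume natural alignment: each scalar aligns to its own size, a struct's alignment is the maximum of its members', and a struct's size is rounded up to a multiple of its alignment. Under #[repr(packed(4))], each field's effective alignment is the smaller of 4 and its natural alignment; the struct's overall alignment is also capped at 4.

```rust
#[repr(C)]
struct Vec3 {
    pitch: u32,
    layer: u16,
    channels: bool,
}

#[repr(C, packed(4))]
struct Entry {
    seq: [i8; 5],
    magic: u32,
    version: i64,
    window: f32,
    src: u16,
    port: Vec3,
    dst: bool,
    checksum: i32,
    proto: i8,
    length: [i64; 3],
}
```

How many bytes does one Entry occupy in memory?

Vec3: @0: pitch [4B, align 4] → 4; @4: layer [2B, align 2] → 6; @6: channels [1B, align 1] → 7; +1 tail pad (align 4); size 8, align 4
@0: seq [5B, align 1] → 5
+3 pad (align 4)
@8: magic [4B, align 4] → 12
@12: version [8B, align 4] → 20
@20: window [4B, align 4] → 24
@24: src [2B, align 2] → 26
+2 pad (align 4)
@28: port [8B, align 4] → 36
@36: dst [1B, align 1] → 37
+3 pad (align 4)
@40: checksum [4B, align 4] → 44
@44: proto [1B, align 1] → 45
+3 pad (align 4)
@48: length [24B, align 4] → 72
size 72, align 4

72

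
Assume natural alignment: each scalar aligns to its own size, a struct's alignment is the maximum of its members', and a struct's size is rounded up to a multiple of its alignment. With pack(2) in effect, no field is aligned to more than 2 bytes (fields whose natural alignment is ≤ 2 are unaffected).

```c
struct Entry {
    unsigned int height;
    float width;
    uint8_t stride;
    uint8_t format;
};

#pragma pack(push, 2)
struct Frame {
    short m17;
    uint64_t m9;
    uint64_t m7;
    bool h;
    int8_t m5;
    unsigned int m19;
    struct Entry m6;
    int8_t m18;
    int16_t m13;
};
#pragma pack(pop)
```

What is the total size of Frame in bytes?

40 bytes

Entry: height at 0 (size 4, align 4) → ends 4; width at 4 (size 4, align 4) → ends 8; stride at 8 (size 1, align 1) → ends 9; format at 9 (size 1, align 1) → ends 10; tail pad 2 to reach multiple of 4; total 12 bytes, alignment 4
m17 at 0 (size 2, align 2) → ends 2
m9 at 2 (size 8, align 2) → ends 10
m7 at 10 (size 8, align 2) → ends 18
h at 18 (size 1, align 1) → ends 19
m5 at 19 (size 1, align 1) → ends 20
m19 at 20 (size 4, align 2) → ends 24
m6 at 24 (size 12, align 2) → ends 36
m18 at 36 (size 1, align 1) → ends 37
pad 1 to align 2 for m13
m13 at 38 (size 2, align 2) → ends 40
total 40 bytes, alignment 2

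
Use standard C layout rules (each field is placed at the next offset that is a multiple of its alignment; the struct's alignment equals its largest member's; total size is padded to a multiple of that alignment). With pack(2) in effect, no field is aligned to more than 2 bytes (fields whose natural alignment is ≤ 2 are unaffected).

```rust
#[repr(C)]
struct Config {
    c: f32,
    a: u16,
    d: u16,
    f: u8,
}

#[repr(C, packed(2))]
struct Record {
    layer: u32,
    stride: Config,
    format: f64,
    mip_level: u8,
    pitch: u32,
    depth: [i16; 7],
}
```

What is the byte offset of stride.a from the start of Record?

Config: @0: c [4B, align 4] → 4; @4: a [2B, align 2] → 6; @6: d [2B, align 2] → 8; @8: f [1B, align 1] → 9; +3 tail pad (align 4); size 12, align 4
@0: layer [4B, align 2] → 4
@4: stride [12B, align 2] → 16
within Config: a at 4
4 + 4 = 8

8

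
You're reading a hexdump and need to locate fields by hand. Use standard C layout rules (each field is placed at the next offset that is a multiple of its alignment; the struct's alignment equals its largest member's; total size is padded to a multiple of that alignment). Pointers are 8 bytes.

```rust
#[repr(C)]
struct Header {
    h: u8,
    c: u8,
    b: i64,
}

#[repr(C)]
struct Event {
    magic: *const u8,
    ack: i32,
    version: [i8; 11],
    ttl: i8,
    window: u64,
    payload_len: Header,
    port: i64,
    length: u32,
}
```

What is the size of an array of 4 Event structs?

256

Header: h at 0 (size 1, align 1) → ends 1; c at 1 (size 1, align 1) → ends 2; pad 6 to align 8 for b; b at 8 (size 8, align 8) → ends 16; total 16 bytes, alignment 8
magic at 0 (size 8, align 8) → ends 8
ack at 8 (size 4, align 4) → ends 12
version at 12 (size 11, align 1) → ends 23
ttl at 23 (size 1, align 1) → ends 24
window at 24 (size 8, align 8) → ends 32
payload_len at 32 (size 16, align 8) → ends 48
port at 48 (size 8, align 8) → ends 56
length at 56 (size 4, align 4) → ends 60
tail pad 4 to reach multiple of 8
total 64 bytes, alignment 8
array of 4: 4 × 64 = 256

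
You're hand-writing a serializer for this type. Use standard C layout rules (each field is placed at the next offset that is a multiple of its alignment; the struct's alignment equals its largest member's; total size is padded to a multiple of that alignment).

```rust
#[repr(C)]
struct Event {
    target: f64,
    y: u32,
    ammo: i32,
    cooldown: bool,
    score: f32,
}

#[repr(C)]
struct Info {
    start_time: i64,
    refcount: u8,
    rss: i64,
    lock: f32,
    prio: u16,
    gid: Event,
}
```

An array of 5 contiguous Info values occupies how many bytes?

280

Event: target at 0 (size 8, align 8) → ends 8; y at 8 (size 4, align 4) → ends 12; ammo at 12 (size 4, align 4) → ends 16; cooldown at 16 (size 1, align 1) → ends 17; pad 3 to align 4 for score; score at 20 (size 4, align 4) → ends 24; total 24 bytes, alignment 8
start_time at 0 (size 8, align 8) → ends 8
refcount at 8 (size 1, align 1) → ends 9
pad 7 to align 8 for rss
rss at 16 (size 8, align 8) → ends 24
lock at 24 (size 4, align 4) → ends 28
prio at 28 (size 2, align 2) → ends 30
pad 2 to align 8 for gid
gid at 32 (size 24, align 8) → ends 56
total 56 bytes, alignment 8
array of 5: 5 × 56 = 280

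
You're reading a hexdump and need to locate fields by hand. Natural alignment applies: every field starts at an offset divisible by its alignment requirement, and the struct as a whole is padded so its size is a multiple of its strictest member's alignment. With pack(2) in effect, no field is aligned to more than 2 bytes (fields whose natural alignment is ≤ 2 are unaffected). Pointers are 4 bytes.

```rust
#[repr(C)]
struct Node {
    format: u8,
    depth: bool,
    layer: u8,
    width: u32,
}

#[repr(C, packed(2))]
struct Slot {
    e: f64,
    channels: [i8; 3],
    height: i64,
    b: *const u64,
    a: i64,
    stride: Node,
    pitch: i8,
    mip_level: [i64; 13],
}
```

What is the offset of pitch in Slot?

Node: @0: format [1B, align 1] → 1; @1: depth [1B, align 1] → 2; @2: layer [1B, align 1] → 3; +1 pad (align 4); @4: width [4B, align 4] → 8; size 8, align 4
@0: e [8B, align 2] → 8
@8: channels [3B, align 1] → 11
+1 pad (align 2)
@12: height [8B, align 2] → 20
@20: b [4B, align 2] → 24
@24: a [8B, align 2] → 32
@32: stride [8B, align 2] → 40
@40: pitch [1B, align 1] → 41

40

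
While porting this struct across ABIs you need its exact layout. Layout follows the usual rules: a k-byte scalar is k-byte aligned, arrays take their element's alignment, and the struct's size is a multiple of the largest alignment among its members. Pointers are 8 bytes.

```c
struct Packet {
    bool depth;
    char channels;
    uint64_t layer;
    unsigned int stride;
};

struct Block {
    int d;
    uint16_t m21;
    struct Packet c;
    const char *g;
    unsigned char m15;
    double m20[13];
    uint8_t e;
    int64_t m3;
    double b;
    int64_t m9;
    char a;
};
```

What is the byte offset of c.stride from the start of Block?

24

Packet: 0..1  depth  (1B, 1-aligned); 1..2  channels  (1B, 1-aligned); 2..8  -- padding (6B); 8..16  layer  (8B, 8-aligned); 16..20  stride  (4B, 4-aligned); 20..24  -- tail padding (4B); sizeof = 24, alignof = 8
0..4  d  (4B, 4-aligned)
4..6  m21  (2B, 2-aligned)
6..8  -- padding (2B)
8..32  c  (24B, 8-aligned)
within Packet: stride at 16
8 + 16 = 24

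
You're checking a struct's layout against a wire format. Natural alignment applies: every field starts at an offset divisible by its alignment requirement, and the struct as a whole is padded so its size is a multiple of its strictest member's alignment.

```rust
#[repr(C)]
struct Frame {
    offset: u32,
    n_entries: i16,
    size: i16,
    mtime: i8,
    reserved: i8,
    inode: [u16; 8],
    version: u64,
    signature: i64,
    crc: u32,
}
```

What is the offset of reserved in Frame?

9

@0: offset [4B, align 4] → 4
@4: n_entries [2B, align 2] → 6
@6: size [2B, align 2] → 8
@8: mtime [1B, align 1] → 9
@9: reserved [1B, align 1] → 10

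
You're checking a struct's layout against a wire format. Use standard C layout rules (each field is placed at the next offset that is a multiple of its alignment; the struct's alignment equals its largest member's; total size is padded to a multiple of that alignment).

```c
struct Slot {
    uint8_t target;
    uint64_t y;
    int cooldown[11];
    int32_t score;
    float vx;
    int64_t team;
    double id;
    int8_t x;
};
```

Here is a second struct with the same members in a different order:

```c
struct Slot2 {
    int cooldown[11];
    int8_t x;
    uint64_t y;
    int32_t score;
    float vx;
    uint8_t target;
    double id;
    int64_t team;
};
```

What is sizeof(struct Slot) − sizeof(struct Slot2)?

@0: target [1B, align 1] → 1
+7 pad (align 8)
@8: y [8B, align 8] → 16
@16: cooldown [44B, align 4] → 60
@60: score [4B, align 4] → 64
@64: vx [4B, align 4] → 68
+4 pad (align 8)
@72: team [8B, align 8] → 80
@80: id [8B, align 8] → 88
@88: x [1B, align 1] → 89
+7 tail pad (align 8)
size 96, align 8
— Slot2 —
@0: cooldown [44B, align 4] → 44
@44: x [1B, align 1] → 45
+3 pad (align 8)
@48: y [8B, align 8] → 56
@56: score [4B, align 4] → 60
@60: vx [4B, align 4] → 64
@64: target [1B, align 1] → 65
+7 pad (align 8)
@72: id [8B, align 8] → 80
@80: team [8B, align 8] → 88
size 88, align 8
96 − 88 = 8

8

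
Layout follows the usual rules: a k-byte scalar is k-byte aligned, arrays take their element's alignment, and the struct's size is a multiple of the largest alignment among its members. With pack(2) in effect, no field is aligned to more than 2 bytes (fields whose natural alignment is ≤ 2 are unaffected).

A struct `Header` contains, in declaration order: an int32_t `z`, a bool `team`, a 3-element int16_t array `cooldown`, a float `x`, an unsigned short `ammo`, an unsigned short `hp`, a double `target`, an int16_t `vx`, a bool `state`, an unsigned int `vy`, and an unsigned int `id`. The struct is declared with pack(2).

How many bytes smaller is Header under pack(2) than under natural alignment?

8

natural layout:
  @0: z [4B, align 4] → 4
  @4: team [1B, align 1] → 5
  +1 pad (align 2)
  @6: cooldown [6B, align 2] → 12
  @12: x [4B, align 4] → 16
  @16: ammo [2B, align 2] → 18
  @18: hp [2B, align 2] → 20
  +4 pad (align 8)
  @24: target [8B, align 8] → 32
  @32: vx [2B, align 2] → 34
  @34: state [1B, align 1] → 35
  +1 pad (align 4)
  @36: vy [4B, align 4] → 40
  @40: id [4B, align 4] → 44
  +4 tail pad (align 8)
  size 48, align 8
packed(2) layout:
  @0: z [4B, align 2] → 4
  @4: team [1B, align 1] → 5
  +1 pad (align 2)
  @6: cooldown [6B, align 2] → 12
  @12: x [4B, align 2] → 16
  @16: ammo [2B, align 2] → 18
  @18: hp [2B, align 2] → 20
  @20: target [8B, align 2] → 28
  @28: vx [2B, align 2] → 30
  @30: state [1B, align 1] → 31
  +1 pad (align 2)
  @32: vy [4B, align 2] → 36
  @36: id [4B, align 2] → 40
  size 40, align 2
48 − 40 = 8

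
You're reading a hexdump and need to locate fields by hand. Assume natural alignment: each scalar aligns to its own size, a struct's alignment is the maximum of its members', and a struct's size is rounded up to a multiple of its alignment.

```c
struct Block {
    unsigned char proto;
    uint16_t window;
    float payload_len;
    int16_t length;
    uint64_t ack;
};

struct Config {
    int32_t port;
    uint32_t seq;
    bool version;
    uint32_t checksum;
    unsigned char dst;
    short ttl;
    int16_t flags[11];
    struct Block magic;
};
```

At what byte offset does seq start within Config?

Block: proto at 0 (size 1, align 1) → ends 1; pad 1 to align 2 for window; window at 2 (size 2, align 2) → ends 4; payload_len at 4 (size 4, align 4) → ends 8; length at 8 (size 2, align 2) → ends 10; pad 6 to align 8 for ack; ack at 16 (size 8, align 8) → ends 24; total 24 bytes, alignment 8
port at 0 (size 4, align 4) → ends 4
seq at 4 (size 4, align 4) → ends 8

4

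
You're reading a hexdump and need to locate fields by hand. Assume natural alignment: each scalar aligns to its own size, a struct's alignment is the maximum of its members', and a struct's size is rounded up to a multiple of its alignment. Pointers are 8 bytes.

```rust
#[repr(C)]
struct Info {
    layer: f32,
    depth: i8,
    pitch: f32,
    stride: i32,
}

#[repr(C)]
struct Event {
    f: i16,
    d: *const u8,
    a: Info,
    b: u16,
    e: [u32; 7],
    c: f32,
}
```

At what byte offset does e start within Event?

Info: @0: layer [4B, align 4] → 4; @4: depth [1B, align 1] → 5; +3 pad (align 4); @8: pitch [4B, align 4] → 12; @12: stride [4B, align 4] → 16; size 16, align 4
@0: f [2B, align 2] → 2
+6 pad (align 8)
@8: d [8B, align 8] → 16
@16: a [16B, align 4] → 32
@32: b [2B, align 2] → 34
+2 pad (align 4)
@36: e [28B, align 4] → 64

36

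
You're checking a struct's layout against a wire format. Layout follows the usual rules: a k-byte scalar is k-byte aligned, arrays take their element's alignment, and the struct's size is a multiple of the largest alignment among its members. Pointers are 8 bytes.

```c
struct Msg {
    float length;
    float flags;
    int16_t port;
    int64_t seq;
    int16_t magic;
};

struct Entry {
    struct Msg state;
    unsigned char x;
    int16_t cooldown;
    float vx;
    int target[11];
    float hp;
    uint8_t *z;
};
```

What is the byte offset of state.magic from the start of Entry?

24

Msg: length at 0 (size 4, align 4) → ends 4; flags at 4 (size 4, align 4) → ends 8; port at 8 (size 2, align 2) → ends 10; pad 6 to align 8 for seq; seq at 16 (size 8, align 8) → ends 24; magic at 24 (size 2, align 2) → ends 26; tail pad 6 to reach multiple of 8; total 32 bytes, alignment 8
state at 0 (size 32, align 8) → ends 32
within Msg: magic at 24
0 + 24 = 24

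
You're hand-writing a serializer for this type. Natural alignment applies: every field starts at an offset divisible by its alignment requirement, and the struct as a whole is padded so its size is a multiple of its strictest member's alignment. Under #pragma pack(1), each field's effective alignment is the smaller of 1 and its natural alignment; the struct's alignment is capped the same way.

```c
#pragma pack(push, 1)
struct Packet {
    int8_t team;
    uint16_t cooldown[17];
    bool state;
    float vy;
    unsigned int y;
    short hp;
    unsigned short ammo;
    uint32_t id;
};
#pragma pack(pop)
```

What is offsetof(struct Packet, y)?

40

team at 0 (size 1, align 1) → ends 1
cooldown at 1 (size 34, align 1) → ends 35
state at 35 (size 1, align 1) → ends 36
vy at 36 (size 4, align 1) → ends 40
y at 40 (size 4, align 1) → ends 44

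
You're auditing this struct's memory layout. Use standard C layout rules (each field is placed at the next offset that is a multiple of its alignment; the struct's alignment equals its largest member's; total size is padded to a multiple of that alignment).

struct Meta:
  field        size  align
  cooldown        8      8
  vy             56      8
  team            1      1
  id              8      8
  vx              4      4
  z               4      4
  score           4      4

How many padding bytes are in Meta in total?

0..8  cooldown  (8B, 8-aligned)
8..64  vy  (56B, 8-aligned)
64..65  team  (1B, 1-aligned)
65..72  -- padding (7B)
72..80  id  (8B, 8-aligned)
80..84  vx  (4B, 4-aligned)
84..88  z  (4B, 4-aligned)
88..92  score  (4B, 4-aligned)
92..96  -- tail padding (4B)
sizeof = 96, alignof = 8
data bytes 85, size 96 → padding 11

11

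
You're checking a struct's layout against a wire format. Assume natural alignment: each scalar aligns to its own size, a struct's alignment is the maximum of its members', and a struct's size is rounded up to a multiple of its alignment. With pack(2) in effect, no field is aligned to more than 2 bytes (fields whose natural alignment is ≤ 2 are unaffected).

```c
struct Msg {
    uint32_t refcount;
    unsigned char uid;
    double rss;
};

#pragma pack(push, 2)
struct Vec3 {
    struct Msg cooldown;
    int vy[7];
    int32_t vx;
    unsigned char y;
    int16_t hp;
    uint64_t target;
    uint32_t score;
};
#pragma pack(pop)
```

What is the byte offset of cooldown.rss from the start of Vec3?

Msg: @0: refcount [4B, align 4] → 4; @4: uid [1B, align 1] → 5; +3 pad (align 8); @8: rss [8B, align 8] → 16; size 16, align 8
@0: cooldown [16B, align 2] → 16
within Msg: rss at 8
0 + 8 = 8

8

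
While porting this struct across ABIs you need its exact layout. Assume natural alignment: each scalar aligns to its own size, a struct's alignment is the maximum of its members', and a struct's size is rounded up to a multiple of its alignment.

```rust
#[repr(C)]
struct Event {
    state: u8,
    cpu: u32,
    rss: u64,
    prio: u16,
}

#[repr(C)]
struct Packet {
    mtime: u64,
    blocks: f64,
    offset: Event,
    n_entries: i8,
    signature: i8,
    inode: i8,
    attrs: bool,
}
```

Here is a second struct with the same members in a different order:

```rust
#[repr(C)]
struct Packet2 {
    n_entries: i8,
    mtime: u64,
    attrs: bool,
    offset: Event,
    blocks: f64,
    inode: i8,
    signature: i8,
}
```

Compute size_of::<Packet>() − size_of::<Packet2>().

Event: 0..1  state  (1B, 1-aligned); 1..4  -- padding (3B); 4..8  cpu  (4B, 4-aligned); 8..16  rss  (8B, 8-aligned); 16..18  prio  (2B, 2-aligned); 18..24  -- tail padding (6B); sizeof = 24, alignof = 8
0..8  mtime  (8B, 8-aligned)
8..16  blocks  (8B, 8-aligned)
16..40  offset  (24B, 8-aligned)
40..41  n_entries  (1B, 1-aligned)
41..42  signature  (1B, 1-aligned)
42..43  inode  (1B, 1-aligned)
43..44  attrs  (1B, 1-aligned)
44..48  -- tail padding (4B)
sizeof = 48, alignof = 8
— Packet2 —
0..1  n_entries  (1B, 1-aligned)
1..8  -- padding (7B)
8..16  mtime  (8B, 8-aligned)
16..17  attrs  (1B, 1-aligned)
17..24  -- padding (7B)
24..48  offset  (24B, 8-aligned)
48..56  blocks  (8B, 8-aligned)
56..57  inode  (1B, 1-aligned)
57..58  signature  (1B, 1-aligned)
58..64  -- tail padding (6B)
sizeof = 64, alignof = 8
48 − 64 = -16

-16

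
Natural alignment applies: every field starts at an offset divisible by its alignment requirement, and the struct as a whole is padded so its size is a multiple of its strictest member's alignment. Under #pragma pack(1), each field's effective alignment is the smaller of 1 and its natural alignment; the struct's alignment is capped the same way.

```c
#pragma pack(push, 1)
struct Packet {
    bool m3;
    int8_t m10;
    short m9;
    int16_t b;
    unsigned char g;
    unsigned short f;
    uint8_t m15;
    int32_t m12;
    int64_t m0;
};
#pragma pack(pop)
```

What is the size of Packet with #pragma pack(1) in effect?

0..1  m3  (1B, 1-aligned)
1..2  m10  (1B, 1-aligned)
2..4  m9  (2B, 1-aligned)
4..6  b  (2B, 1-aligned)
6..7  g  (1B, 1-aligned)
7..9  f  (2B, 1-aligned)
9..10  m15  (1B, 1-aligned)
10..14  m12  (4B, 1-aligned)
14..22  m0  (8B, 1-aligned)
sizeof = 22, alignof = 1

22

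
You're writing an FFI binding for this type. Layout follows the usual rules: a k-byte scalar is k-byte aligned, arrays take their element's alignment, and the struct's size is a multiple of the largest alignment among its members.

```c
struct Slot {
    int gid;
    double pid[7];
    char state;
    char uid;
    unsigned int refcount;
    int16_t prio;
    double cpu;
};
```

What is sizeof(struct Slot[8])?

gid at 0 (size 4, align 4) → ends 4
pad 4 to align 8 for pid
pid at 8 (size 56, align 8) → ends 64
state at 64 (size 1, align 1) → ends 65
uid at 65 (size 1, align 1) → ends 66
pad 2 to align 4 for refcount
refcount at 68 (size 4, align 4) → ends 72
prio at 72 (size 2, align 2) → ends 74
pad 6 to align 8 for cpu
cpu at 80 (size 8, align 8) → ends 88
total 88 bytes, alignment 8
array of 8: 8 × 88 = 704

704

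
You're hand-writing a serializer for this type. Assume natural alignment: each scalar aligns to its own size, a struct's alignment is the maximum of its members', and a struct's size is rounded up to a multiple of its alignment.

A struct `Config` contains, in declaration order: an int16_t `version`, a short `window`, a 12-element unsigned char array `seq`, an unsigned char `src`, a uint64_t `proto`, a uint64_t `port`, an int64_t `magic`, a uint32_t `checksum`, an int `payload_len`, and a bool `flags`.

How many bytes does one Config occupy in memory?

64

version at 0 (size 2, align 2) → ends 2
window at 2 (size 2, align 2) → ends 4
seq at 4 (size 12, align 1) → ends 16
src at 16 (size 1, align 1) → ends 17
pad 7 to align 8 for proto
proto at 24 (size 8, align 8) → ends 32
port at 32 (size 8, align 8) → ends 40
magic at 40 (size 8, align 8) → ends 48
checksum at 48 (size 4, align 4) → ends 52
payload_len at 52 (size 4, align 4) → ends 56
flags at 56 (size 1, align 1) → ends 57
tail pad 7 to reach multiple of 8
total 64 bytes, alignment 8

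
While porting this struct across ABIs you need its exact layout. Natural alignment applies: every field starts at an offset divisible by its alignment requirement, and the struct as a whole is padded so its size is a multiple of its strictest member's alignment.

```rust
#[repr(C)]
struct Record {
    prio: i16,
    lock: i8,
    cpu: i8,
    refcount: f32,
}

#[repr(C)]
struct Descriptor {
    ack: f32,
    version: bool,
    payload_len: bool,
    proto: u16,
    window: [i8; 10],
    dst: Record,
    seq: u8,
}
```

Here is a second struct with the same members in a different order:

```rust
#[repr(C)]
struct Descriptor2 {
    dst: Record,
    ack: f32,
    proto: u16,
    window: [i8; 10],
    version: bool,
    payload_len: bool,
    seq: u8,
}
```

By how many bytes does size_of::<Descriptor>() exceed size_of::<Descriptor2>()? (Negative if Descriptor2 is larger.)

4

Record: 0..2  prio  (2B, 2-aligned); 2..3  lock  (1B, 1-aligned); 3..4  cpu  (1B, 1-aligned); 4..8  refcount  (4B, 4-aligned); sizeof = 8, alignof = 4
0..4  ack  (4B, 4-aligned)
4..5  version  (1B, 1-aligned)
5..6  payload_len  (1B, 1-aligned)
6..8  proto  (2B, 2-aligned)
8..18  window  (10B, 1-aligned)
18..20  -- padding (2B)
20..28  dst  (8B, 4-aligned)
28..29  seq  (1B, 1-aligned)
29..32  -- tail padding (3B)
sizeof = 32, alignof = 4
— Descriptor2 —
0..8  dst  (8B, 4-aligned)
8..12  ack  (4B, 4-aligned)
12..14  proto  (2B, 2-aligned)
14..24  window  (10B, 1-aligned)
24..25  version  (1B, 1-aligned)
25..26  payload_len  (1B, 1-aligned)
26..27  seq  (1B, 1-aligned)
27..28  -- tail padding (1B)
sizeof = 28, alignof = 4
32 − 28 = 4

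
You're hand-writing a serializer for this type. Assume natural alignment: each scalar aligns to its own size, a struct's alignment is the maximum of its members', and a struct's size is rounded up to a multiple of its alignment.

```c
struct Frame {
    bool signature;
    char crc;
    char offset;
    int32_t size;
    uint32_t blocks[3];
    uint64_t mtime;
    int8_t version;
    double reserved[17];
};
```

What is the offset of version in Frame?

signature at 0 (size 1, align 1) → ends 1
crc at 1 (size 1, align 1) → ends 2
offset at 2 (size 1, align 1) → ends 3
pad 1 to align 4 for size
size at 4 (size 4, align 4) → ends 8
blocks at 8 (size 12, align 4) → ends 20
pad 4 to align 8 for mtime
mtime at 24 (size 8, align 8) → ends 32
version at 32 (size 1, align 1) → ends 33

32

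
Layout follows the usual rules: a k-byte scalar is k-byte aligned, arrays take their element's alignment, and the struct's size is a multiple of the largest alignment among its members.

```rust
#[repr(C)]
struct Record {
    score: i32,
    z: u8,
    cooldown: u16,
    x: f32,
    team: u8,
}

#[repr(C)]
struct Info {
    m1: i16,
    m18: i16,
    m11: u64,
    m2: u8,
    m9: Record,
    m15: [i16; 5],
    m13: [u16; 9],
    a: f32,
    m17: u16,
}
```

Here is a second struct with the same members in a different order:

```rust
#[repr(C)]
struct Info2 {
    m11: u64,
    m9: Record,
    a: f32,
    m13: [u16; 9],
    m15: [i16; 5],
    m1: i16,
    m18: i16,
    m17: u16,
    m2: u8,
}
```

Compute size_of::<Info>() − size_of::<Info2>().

8

Record: score at 0 (size 4, align 4) → ends 4; z at 4 (size 1, align 1) → ends 5; pad 1 to align 2 for cooldown; cooldown at 6 (size 2, align 2) → ends 8; x at 8 (size 4, align 4) → ends 12; team at 12 (size 1, align 1) → ends 13; tail pad 3 to reach multiple of 4; total 16 bytes, alignment 4
m1 at 0 (size 2, align 2) → ends 2
m18 at 2 (size 2, align 2) → ends 4
pad 4 to align 8 for m11
m11 at 8 (size 8, align 8) → ends 16
m2 at 16 (size 1, align 1) → ends 17
pad 3 to align 4 for m9
m9 at 20 (size 16, align 4) → ends 36
m15 at 36 (size 10, align 2) → ends 46
m13 at 46 (size 18, align 2) → ends 64
a at 64 (size 4, align 4) → ends 68
m17 at 68 (size 2, align 2) → ends 70
tail pad 2 to reach multiple of 8
total 72 bytes, alignment 8
— Info2 —
m11 at 0 (size 8, align 8) → ends 8
m9 at 8 (size 16, align 4) → ends 24
a at 24 (size 4, align 4) → ends 28
m13 at 28 (size 18, align 2) → ends 46
m15 at 46 (size 10, align 2) → ends 56
m1 at 56 (size 2, align 2) → ends 58
m18 at 58 (size 2, align 2) → ends 60
m17 at 60 (size 2, align 2) → ends 62
m2 at 62 (size 1, align 1) → ends 63
tail pad 1 to reach multiple of 8
total 64 bytes, alignment 8
72 − 64 = 8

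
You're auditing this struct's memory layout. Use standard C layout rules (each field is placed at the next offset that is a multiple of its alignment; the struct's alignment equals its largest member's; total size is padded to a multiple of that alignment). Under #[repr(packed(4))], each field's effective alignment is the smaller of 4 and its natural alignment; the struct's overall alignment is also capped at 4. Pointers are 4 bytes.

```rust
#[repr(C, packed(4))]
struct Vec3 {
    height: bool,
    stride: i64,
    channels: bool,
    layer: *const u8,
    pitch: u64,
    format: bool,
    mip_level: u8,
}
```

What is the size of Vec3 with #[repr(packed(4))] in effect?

height at 0 (size 1, align 1) → ends 1
pad 3 to align 4 for stride
stride at 4 (size 8, align 4) → ends 12
channels at 12 (size 1, align 1) → ends 13
pad 3 to align 4 for layer
layer at 16 (size 4, align 4) → ends 20
pitch at 20 (size 8, align 4) → ends 28
format at 28 (size 1, align 1) → ends 29
mip_level at 29 (size 1, align 1) → ends 30
tail pad 2 to reach multiple of 4
total 32 bytes, alignment 4

32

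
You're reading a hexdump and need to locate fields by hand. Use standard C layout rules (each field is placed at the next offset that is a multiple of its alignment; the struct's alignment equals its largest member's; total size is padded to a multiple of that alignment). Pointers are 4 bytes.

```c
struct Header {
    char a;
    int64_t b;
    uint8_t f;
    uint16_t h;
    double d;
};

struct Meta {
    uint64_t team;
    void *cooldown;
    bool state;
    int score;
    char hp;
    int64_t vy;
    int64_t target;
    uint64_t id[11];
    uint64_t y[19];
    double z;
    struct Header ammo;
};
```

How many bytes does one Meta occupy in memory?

320 bytes

Header: 0..1  a  (1B, 1-aligned); 1..8  -- padding (7B); 8..16  b  (8B, 8-aligned); 16..17  f  (1B, 1-aligned); 17..18  -- padding (1B); 18..20  h  (2B, 2-aligned); 20..24  -- padding (4B); 24..32  d  (8B, 8-aligned); sizeof = 32, alignof = 8
0..8  team  (8B, 8-aligned)
8..12  cooldown  (4B, 4-aligned)
12..13  state  (1B, 1-aligned)
13..16  -- padding (3B)
16..20  score  (4B, 4-aligned)
20..21  hp  (1B, 1-aligned)
21..24  -- padding (3B)
24..32  vy  (8B, 8-aligned)
32..40  target  (8B, 8-aligned)
40..128  id  (88B, 8-aligned)
128..280  y  (152B, 8-aligned)
280..288  z  (8B, 8-aligned)
288..320  ammo  (32B, 8-aligned)
sizeof = 320, alignof = 8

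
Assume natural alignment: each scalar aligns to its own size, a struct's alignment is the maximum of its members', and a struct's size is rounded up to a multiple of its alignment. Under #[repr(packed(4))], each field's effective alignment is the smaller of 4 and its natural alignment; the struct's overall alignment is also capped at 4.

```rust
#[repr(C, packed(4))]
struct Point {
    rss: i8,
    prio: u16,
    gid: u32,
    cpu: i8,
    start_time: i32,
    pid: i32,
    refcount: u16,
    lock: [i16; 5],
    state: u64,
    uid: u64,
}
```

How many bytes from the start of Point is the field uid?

0..1  rss  (1B, 1-aligned)
1..2  -- padding (1B)
2..4  prio  (2B, 2-aligned)
4..8  gid  (4B, 4-aligned)
8..9  cpu  (1B, 1-aligned)
9..12  -- padding (3B)
12..16  start_time  (4B, 4-aligned)
16..20  pid  (4B, 4-aligned)
20..22  refcount  (2B, 2-aligned)
22..32  lock  (10B, 2-aligned)
32..40  state  (8B, 4-aligned)
40..48  uid  (8B, 4-aligned)

40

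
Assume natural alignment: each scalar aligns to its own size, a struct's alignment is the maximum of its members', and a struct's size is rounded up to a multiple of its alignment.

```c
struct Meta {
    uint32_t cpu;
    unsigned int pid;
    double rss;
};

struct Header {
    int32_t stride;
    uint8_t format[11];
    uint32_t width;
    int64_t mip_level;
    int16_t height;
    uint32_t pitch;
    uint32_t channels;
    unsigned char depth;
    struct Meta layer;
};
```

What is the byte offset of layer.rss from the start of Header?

56

Meta: 0..4  cpu  (4B, 4-aligned); 4..8  pid  (4B, 4-aligned); 8..16  rss  (8B, 8-aligned); sizeof = 16, alignof = 8
0..4  stride  (4B, 4-aligned)
4..15  format  (11B, 1-aligned)
15..16  -- padding (1B)
16..20  width  (4B, 4-aligned)
20..24  -- padding (4B)
24..32  mip_level  (8B, 8-aligned)
32..34  height  (2B, 2-aligned)
34..36  -- padding (2B)
36..40  pitch  (4B, 4-aligned)
40..44  channels  (4B, 4-aligned)
44..45  depth  (1B, 1-aligned)
45..48  -- padding (3B)
48..64  layer  (16B, 8-aligned)
within Meta: rss at 8
48 + 8 = 56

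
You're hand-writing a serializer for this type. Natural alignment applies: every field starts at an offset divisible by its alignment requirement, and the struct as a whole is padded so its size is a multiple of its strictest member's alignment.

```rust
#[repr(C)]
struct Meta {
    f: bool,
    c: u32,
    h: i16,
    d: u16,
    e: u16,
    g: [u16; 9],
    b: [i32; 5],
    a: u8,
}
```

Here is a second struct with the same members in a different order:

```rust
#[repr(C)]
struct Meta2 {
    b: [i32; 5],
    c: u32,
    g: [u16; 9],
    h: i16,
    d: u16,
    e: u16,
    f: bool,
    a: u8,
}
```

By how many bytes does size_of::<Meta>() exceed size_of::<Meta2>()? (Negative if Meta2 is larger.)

f at 0 (size 1, align 1) → ends 1
pad 3 to align 4 for c
c at 4 (size 4, align 4) → ends 8
h at 8 (size 2, align 2) → ends 10
d at 10 (size 2, align 2) → ends 12
e at 12 (size 2, align 2) → ends 14
g at 14 (size 18, align 2) → ends 32
b at 32 (size 20, align 4) → ends 52
a at 52 (size 1, align 1) → ends 53
tail pad 3 to reach multiple of 4
total 56 bytes, alignment 4
— Meta2 —
b at 0 (size 20, align 4) → ends 20
c at 20 (size 4, align 4) → ends 24
g at 24 (size 18, align 2) → ends 42
h at 42 (size 2, align 2) → ends 44
d at 44 (size 2, align 2) → ends 46
e at 46 (size 2, align 2) → ends 48
f at 48 (size 1, align 1) → ends 49
a at 49 (size 1, align 1) → ends 50
tail pad 2 to reach multiple of 4
total 52 bytes, alignment 4
56 − 52 = 4

4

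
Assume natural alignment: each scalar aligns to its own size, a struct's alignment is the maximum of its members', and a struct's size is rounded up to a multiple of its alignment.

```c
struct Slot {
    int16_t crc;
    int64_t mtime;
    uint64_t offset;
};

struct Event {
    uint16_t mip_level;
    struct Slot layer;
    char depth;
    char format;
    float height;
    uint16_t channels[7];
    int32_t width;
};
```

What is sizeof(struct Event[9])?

Slot: crc at 0 (size 2, align 2) → ends 2; pad 6 to align 8 for mtime; mtime at 8 (size 8, align 8) → ends 16; offset at 16 (size 8, align 8) → ends 24; total 24 bytes, alignment 8
mip_level at 0 (size 2, align 2) → ends 2
pad 6 to align 8 for layer
layer at 8 (size 24, align 8) → ends 32
depth at 32 (size 1, align 1) → ends 33
format at 33 (size 1, align 1) → ends 34
pad 2 to align 4 for height
height at 36 (size 4, align 4) → ends 40
channels at 40 (size 14, align 2) → ends 54
pad 2 to align 4 for width
width at 56 (size 4, align 4) → ends 60
tail pad 4 to reach multiple of 8
total 64 bytes, alignment 8
array of 9: 9 × 64 = 576

576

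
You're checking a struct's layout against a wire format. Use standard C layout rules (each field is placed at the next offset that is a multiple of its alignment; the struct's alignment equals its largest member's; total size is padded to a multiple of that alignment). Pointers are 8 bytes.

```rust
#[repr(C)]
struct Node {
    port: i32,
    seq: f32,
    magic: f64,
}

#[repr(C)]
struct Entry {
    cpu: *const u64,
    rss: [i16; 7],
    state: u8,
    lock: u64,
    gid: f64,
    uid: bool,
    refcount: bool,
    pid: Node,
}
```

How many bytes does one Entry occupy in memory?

Node: port at 0 (size 4, align 4) → ends 4; seq at 4 (size 4, align 4) → ends 8; magic at 8 (size 8, align 8) → ends 16; total 16 bytes, alignment 8
cpu at 0 (size 8, align 8) → ends 8
rss at 8 (size 14, align 2) → ends 22
state at 22 (size 1, align 1) → ends 23
pad 1 to align 8 for lock
lock at 24 (size 8, align 8) → ends 32
gid at 32 (size 8, align 8) → ends 40
uid at 40 (size 1, align 1) → ends 41
refcount at 41 (size 1, align 1) → ends 42
pad 6 to align 8 for pid
pid at 48 (size 16, align 8) → ends 64
total 64 bytes, alignment 8

64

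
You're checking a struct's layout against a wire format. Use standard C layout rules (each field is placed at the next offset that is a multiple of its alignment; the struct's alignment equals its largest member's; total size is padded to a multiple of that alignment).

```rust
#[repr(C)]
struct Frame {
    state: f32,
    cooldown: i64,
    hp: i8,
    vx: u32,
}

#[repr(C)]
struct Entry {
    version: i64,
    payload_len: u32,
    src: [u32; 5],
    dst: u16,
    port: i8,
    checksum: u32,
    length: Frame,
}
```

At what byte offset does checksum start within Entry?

36

Frame: 0..4  state  (4B, 4-aligned); 4..8  -- padding (4B); 8..16  cooldown  (8B, 8-aligned); 16..17  hp  (1B, 1-aligned); 17..20  -- padding (3B); 20..24  vx  (4B, 4-aligned); sizeof = 24, alignof = 8
0..8  version  (8B, 8-aligned)
8..12  payload_len  (4B, 4-aligned)
12..32  src  (20B, 4-aligned)
32..34  dst  (2B, 2-aligned)
34..35  port  (1B, 1-aligned)
35..36  -- padding (1B)
36..40  checksum  (4B, 4-aligned)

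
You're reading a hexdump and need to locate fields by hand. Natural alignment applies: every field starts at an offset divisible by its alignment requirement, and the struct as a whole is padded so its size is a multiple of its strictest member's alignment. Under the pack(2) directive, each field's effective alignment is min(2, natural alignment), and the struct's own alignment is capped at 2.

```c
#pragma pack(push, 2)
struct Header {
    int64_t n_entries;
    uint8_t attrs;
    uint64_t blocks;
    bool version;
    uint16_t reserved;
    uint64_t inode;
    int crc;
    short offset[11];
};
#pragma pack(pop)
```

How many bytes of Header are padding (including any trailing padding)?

n_entries at 0 (size 8, align 2) → ends 8
attrs at 8 (size 1, align 1) → ends 9
pad 1 to align 2 for blocks
blocks at 10 (size 8, align 2) → ends 18
version at 18 (size 1, align 1) → ends 19
pad 1 to align 2 for reserved
reserved at 20 (size 2, align 2) → ends 22
inode at 22 (size 8, align 2) → ends 30
crc at 30 (size 4, align 2) → ends 34
offset at 34 (size 22, align 2) → ends 56
total 56 bytes, alignment 2
data bytes 54, size 56 → padding 2

2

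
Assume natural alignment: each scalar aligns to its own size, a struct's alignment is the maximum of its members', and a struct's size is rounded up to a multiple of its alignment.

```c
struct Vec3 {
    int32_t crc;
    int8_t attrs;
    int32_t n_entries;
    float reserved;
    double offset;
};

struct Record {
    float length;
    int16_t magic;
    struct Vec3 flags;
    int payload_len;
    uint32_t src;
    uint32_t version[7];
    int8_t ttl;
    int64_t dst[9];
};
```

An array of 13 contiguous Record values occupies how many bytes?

1872

Vec3: @0: crc [4B, align 4] → 4; @4: attrs [1B, align 1] → 5; +3 pad (align 4); @8: n_entries [4B, align 4] → 12; @12: reserved [4B, align 4] → 16; @16: offset [8B, align 8] → 24; size 24, align 8
@0: length [4B, align 4] → 4
@4: magic [2B, align 2] → 6
+2 pad (align 8)
@8: flags [24B, align 8] → 32
@32: payload_len [4B, align 4] → 36
@36: src [4B, align 4] → 40
@40: version [28B, align 4] → 68
@68: ttl [1B, align 1] → 69
+3 pad (align 8)
@72: dst [72B, align 8] → 144
size 144, align 8
array of 13: 13 × 144 = 1872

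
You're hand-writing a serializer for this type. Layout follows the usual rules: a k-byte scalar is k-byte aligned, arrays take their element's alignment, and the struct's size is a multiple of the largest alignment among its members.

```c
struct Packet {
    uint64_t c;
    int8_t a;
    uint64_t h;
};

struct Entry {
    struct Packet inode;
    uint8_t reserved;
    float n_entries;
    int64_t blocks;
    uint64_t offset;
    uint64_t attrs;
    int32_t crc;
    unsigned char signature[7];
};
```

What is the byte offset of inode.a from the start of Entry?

Packet: c at 0 (size 8, align 8) → ends 8; a at 8 (size 1, align 1) → ends 9; pad 7 to align 8 for h; h at 16 (size 8, align 8) → ends 24; total 24 bytes, alignment 8
inode at 0 (size 24, align 8) → ends 24
within Packet: a at 8
0 + 8 = 8

8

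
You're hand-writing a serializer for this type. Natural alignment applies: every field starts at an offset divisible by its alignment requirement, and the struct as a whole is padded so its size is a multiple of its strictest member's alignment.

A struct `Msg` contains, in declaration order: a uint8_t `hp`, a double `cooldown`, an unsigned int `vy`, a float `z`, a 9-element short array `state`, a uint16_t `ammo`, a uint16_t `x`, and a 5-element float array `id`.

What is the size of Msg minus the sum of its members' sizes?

@0: hp [1B, align 1] → 1
+7 pad (align 8)
@8: cooldown [8B, align 8] → 16
@16: vy [4B, align 4] → 20
@20: z [4B, align 4] → 24
@24: state [18B, align 2] → 42
@42: ammo [2B, align 2] → 44
@44: x [2B, align 2] → 46
+2 pad (align 4)
@48: id [20B, align 4] → 68
+4 tail pad (align 8)
size 72, align 8
data bytes 59, size 72 → padding 13

13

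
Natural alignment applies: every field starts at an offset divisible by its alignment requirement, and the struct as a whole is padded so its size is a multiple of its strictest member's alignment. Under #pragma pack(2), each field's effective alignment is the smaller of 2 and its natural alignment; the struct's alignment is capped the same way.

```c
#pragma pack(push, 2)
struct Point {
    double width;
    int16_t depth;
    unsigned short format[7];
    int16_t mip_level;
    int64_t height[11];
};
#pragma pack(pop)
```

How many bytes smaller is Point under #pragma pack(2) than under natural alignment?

6

natural layout:
  width at 0 (size 8, align 8) → ends 8
  depth at 8 (size 2, align 2) → ends 10
  format at 10 (size 14, align 2) → ends 24
  mip_level at 24 (size 2, align 2) → ends 26
  pad 6 to align 8 for height
  height at 32 (size 88, align 8) → ends 120
  total 120 bytes, alignment 8
packed(2) layout:
  width at 0 (size 8, align 2) → ends 8
  depth at 8 (size 2, align 2) → ends 10
  format at 10 (size 14, align 2) → ends 24
  mip_level at 24 (size 2, align 2) → ends 26
  height at 26 (size 88, align 2) → ends 114
  total 114 bytes, alignment 2
120 − 114 = 6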